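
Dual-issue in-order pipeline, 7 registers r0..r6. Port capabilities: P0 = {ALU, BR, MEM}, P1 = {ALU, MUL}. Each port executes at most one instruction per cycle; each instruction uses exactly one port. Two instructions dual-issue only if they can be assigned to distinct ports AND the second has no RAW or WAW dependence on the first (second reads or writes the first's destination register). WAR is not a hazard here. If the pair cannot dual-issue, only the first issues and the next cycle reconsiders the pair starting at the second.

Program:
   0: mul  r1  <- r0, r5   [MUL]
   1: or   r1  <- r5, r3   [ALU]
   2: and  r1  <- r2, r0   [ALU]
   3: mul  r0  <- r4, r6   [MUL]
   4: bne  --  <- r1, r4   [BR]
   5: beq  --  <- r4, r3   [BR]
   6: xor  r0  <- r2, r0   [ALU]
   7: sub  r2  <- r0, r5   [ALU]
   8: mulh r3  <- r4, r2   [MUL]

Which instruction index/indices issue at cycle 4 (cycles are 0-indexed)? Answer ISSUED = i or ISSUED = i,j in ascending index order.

c0: i0 mul  WAW r1
c1: i1 or  WAW r1
c2: i2/i3 and mul  pair
c3: i4 bne  no-port BR/BR
c4: i5/i6 beq xor  pair
c5: i7 sub  RAW r2
c6: i8 mulh  tail

ISSUED = 5,6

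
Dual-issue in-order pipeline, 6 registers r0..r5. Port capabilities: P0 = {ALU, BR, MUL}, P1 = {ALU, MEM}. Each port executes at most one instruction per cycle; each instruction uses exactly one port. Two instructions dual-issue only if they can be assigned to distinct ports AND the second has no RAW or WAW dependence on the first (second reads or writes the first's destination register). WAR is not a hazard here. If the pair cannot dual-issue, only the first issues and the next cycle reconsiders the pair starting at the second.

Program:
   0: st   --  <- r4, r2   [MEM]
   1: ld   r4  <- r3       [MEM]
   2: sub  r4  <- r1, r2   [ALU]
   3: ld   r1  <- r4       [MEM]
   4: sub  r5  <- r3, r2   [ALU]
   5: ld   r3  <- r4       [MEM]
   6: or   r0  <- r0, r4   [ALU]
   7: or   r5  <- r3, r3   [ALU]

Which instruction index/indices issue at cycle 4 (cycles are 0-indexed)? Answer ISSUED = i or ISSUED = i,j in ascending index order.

  cy0 -> i0 (st) no-port MEM/MEM
  cy1 -> i1 (ld) WAW r4
  cy2 -> i2 (sub) RAW r4
  cy3 -> i3&i4 (ld;sub) pair
  cy4 -> i5&i6 (ld;or) pair
  cy5 -> i7 (or) tail

ISSUED = 5,6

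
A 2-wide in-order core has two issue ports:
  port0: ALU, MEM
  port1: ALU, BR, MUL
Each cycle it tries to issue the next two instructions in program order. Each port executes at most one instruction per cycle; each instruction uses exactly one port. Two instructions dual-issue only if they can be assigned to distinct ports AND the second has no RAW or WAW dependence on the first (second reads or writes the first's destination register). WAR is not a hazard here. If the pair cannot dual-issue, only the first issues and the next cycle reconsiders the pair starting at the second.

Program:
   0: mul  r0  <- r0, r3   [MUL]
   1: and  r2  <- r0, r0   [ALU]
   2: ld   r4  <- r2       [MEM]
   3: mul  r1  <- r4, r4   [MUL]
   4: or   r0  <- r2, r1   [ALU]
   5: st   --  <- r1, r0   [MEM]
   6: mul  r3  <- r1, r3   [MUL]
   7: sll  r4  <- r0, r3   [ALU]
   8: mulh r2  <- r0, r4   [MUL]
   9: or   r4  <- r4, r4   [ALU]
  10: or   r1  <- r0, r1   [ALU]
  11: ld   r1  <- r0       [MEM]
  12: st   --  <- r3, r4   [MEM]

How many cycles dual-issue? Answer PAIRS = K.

[0] i0  mul  -- RAW r0
[1] i1  and  -- RAW r2
[2] i2  ld  -- RAW r4
[3] i3  mul  -- RAW r1
[4] i4  or  -- RAW r0
[5] i5/i6  st/mul  -- dual
[6] i7  sll  -- RAW r4
[7] i8/i9  mulh/or  -- dual
[8] i10  or  -- WAW r1
[9] i11  ld  -- no-port MEM/MEM
[10] i12  st  -- tail

PAIRS = 2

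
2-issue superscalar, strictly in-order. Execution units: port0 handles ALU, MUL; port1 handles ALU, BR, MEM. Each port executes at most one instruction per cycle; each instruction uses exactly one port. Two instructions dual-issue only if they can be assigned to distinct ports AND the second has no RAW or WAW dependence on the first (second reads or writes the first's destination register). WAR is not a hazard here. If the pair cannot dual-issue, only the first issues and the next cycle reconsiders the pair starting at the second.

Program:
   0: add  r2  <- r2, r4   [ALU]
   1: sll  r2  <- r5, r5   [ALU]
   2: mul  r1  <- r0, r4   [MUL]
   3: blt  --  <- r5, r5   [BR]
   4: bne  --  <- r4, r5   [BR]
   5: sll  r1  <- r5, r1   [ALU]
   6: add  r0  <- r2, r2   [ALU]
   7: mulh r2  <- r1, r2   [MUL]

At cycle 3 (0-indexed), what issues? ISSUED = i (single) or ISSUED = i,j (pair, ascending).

  cy0 -> i0 (add.ALU) WAW r2
  cy1 -> i1,i2 (sll.ALU+mul.MUL) dual
  cy2 -> i3 (blt.BR) no-port BR/BR
  cy3 -> i4,i5 (bne.BR+sll.ALU) dual
  cy4 -> i6,i7 (add.ALU+mulh.MUL) dual

ISSUED = 4,5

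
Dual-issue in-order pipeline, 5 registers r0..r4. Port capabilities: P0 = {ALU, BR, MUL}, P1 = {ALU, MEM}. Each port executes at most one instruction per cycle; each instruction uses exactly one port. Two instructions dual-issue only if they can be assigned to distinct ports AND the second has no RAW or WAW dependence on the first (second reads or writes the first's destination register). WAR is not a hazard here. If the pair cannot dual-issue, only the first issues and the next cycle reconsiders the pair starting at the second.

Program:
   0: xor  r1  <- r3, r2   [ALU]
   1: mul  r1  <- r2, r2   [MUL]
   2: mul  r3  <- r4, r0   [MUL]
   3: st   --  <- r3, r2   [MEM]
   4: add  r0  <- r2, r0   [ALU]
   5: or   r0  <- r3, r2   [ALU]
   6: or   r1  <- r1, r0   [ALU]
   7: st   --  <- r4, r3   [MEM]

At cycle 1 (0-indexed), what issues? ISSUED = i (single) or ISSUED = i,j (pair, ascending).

ISSUED = 1

t=0 i0:xor.ALU ; WAW r1
t=1 i1:mul.MUL ; no-port MUL/MUL
t=2 i2:mul.MUL ; RAW r3
t=3 i3&i4:st.MEM add.ALU ; pair
t=4 i5:or.ALU ; RAW r0
t=5 i6&i7:or.ALU st.MEM ; pair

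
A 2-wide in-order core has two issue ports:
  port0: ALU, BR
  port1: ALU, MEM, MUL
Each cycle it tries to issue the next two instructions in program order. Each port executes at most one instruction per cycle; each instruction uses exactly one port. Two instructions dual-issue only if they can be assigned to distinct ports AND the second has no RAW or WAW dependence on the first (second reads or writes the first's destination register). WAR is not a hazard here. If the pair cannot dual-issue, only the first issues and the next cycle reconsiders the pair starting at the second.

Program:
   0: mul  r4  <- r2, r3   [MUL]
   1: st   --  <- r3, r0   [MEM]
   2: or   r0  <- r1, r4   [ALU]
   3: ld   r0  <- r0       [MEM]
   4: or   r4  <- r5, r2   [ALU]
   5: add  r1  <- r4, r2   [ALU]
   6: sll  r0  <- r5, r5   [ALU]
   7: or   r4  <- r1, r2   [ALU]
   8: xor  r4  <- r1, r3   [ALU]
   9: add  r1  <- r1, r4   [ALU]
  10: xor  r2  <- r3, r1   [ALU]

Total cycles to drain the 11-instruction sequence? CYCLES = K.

  cy0 -> i0 (mul.MUL) no-port MUL/MEM
  cy1 -> i1+i2 (st.MEM+or.ALU) pair
  cy2 -> i3+i4 (ld.MEM+or.ALU) pair
  cy3 -> i5+i6 (add.ALU+sll.ALU) pair
  cy4 -> i7 (or.ALU) WAW r4
  cy5 -> i8 (xor.ALU) RAW r4
  cy6 -> i9 (add.ALU) RAW r1
  cy7 -> i10 (xor.ALU) tail

CYCLES = 8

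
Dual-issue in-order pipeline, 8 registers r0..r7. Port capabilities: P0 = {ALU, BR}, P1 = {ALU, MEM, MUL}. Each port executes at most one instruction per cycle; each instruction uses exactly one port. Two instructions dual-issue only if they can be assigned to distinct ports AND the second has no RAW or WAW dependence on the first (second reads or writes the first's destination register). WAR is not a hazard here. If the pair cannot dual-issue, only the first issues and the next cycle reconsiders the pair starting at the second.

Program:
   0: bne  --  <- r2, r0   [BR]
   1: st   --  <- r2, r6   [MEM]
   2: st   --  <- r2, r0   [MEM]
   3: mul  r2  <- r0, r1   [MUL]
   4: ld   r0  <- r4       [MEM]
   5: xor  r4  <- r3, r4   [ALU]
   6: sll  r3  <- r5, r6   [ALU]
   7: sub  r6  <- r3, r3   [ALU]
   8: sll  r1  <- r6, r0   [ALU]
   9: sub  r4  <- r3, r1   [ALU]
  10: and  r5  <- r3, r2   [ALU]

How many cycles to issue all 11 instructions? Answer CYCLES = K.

t=0 i0+i1:bne;st ; 2-wide
t=1 i2:st ; no-port MEM/MUL
t=2 i3:mul ; no-port MUL/MEM
t=3 i4+i5:ld;xor ; 2-wide
t=4 i6:sll ; RAW r3
t=5 i7:sub ; RAW r6
t=6 i8:sll ; RAW r1
t=7 i9+i10:sub;and ; 2-wide

CYCLES = 8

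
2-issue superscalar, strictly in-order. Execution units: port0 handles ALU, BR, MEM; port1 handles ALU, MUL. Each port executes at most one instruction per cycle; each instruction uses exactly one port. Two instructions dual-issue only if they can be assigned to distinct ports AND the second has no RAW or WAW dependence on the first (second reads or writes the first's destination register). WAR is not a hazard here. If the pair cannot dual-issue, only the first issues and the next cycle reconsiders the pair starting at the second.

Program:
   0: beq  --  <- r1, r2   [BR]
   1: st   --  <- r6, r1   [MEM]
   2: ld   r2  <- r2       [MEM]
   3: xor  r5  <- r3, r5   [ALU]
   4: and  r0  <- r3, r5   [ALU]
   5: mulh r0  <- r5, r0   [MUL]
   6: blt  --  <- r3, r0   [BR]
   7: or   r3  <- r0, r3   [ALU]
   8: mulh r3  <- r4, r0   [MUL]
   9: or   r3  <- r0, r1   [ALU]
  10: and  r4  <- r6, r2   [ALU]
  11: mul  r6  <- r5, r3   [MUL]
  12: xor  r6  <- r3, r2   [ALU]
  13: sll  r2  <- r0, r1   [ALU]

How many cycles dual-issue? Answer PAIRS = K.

#0 head=0: beq.BR i0 no-port BR/MEM
#1 head=1: st.MEM i1 no-port MEM/MEM
#2 head=2: ld.MEM xor.ALU i2+i3 dual
#3 head=4: and.ALU i4 RAW+WAW r0
#4 head=5: mulh.MUL i5 RAW r0
#5 head=6: blt.BR or.ALU i6+i7 dual
#6 head=8: mulh.MUL i8 WAW r3
#7 head=9: or.ALU and.ALU i9+i10 dual
#8 head=11: mul.MUL i11 WAW r6
#9 head=12: xor.ALU sll.ALU i12+i13 dual

PAIRS = 4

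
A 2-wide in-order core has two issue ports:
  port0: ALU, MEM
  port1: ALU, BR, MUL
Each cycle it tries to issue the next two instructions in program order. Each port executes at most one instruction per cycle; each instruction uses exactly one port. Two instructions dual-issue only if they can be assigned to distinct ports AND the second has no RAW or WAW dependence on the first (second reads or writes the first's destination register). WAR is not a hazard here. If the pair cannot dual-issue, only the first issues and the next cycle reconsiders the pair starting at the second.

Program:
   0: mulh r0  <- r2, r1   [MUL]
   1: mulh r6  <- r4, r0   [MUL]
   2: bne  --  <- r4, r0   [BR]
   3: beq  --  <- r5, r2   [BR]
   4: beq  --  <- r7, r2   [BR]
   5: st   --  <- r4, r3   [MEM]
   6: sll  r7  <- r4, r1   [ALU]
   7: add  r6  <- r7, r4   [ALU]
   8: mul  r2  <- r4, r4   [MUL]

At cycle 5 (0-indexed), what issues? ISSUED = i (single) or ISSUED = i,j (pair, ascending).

c0: i0 mulh.MUL  no-port MUL/MUL
c1: i1 mulh.MUL  no-port MUL/BR
c2: i2 bne.BR  no-port BR/BR
c3: i3 beq.BR  no-port BR/BR
c4: i4&i5 beq.BR/st.MEM  pair
c5: i6 sll.ALU  RAW r7
c6: i7&i8 add.ALU/mul.MUL  pair

ISSUED = 6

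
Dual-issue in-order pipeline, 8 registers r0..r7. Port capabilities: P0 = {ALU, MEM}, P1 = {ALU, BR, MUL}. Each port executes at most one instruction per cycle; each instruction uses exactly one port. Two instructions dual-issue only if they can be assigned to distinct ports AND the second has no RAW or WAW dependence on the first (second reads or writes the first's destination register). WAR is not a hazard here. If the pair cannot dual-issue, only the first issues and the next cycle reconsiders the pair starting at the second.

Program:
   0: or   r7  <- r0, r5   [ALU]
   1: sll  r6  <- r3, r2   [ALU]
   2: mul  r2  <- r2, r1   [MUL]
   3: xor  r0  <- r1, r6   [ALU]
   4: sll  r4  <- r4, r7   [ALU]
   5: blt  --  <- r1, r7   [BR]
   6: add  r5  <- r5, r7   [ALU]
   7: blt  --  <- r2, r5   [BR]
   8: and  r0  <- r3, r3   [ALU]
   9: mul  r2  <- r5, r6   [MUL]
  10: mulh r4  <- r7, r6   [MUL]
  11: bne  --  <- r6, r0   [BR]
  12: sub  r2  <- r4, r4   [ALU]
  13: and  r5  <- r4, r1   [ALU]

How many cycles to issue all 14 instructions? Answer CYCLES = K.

  cy0 -> i0+i1 (or/sll) pair
  cy1 -> i2+i3 (mul/xor) pair
  cy2 -> i4+i5 (sll/blt) pair
  cy3 -> i6 (add) RAW r5
  cy4 -> i7+i8 (blt/and) pair
  cy5 -> i9 (mul) no-port MUL/MUL
  cy6 -> i10 (mulh) no-port MUL/BR
  cy7 -> i11+i12 (bne/sub) pair
  cy8 -> i13 (and) tail

CYCLES = 9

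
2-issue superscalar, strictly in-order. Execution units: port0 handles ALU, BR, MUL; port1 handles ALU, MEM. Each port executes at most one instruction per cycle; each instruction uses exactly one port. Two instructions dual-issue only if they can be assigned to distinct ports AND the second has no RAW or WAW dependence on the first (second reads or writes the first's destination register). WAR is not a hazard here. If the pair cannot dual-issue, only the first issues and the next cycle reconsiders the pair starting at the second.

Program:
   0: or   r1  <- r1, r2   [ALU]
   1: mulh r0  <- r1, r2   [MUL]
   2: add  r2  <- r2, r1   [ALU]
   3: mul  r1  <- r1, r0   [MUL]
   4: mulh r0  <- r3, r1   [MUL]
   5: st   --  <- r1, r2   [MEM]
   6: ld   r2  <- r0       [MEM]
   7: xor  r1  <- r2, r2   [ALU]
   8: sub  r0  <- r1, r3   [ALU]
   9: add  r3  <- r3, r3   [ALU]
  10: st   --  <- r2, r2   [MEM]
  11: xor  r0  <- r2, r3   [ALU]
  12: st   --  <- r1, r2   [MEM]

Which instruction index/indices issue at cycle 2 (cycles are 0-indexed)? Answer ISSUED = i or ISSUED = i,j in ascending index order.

ISSUED = 3

  cy0 -> i0 (or.ALU) RAW r1
  cy1 -> i1+i2 (mulh.MUL/add.ALU) 2-wide
  cy2 -> i3 (mul.MUL) no-port MUL/MUL
  cy3 -> i4+i5 (mulh.MUL/st.MEM) 2-wide
  cy4 -> i6 (ld.MEM) RAW r2
  cy5 -> i7 (xor.ALU) RAW r1
  cy6 -> i8+i9 (sub.ALU/add.ALU) 2-wide
  cy7 -> i10+i11 (st.MEM/xor.ALU) 2-wide
  cy8 -> i12 (st.MEM) tail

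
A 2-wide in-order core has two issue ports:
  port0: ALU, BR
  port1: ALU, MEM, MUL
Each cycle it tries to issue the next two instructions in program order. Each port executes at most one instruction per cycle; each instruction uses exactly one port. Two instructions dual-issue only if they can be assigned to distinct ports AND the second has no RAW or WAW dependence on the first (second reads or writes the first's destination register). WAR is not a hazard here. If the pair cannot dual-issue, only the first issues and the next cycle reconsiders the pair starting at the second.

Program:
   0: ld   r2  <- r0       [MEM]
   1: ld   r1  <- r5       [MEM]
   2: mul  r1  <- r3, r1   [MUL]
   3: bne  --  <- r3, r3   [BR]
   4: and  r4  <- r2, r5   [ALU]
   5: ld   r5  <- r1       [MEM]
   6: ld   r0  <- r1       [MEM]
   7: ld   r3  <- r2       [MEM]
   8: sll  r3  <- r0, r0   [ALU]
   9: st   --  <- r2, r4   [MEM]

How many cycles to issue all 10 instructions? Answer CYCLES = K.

CYCLES = 7

  cy0 -> i0 (ld.MEM) no-port MEM/MEM
  cy1 -> i1 (ld.MEM) no-port MEM/MUL
  cy2 -> i2&i3 (mul.MUL bne.BR) dual
  cy3 -> i4&i5 (and.ALU ld.MEM) dual
  cy4 -> i6 (ld.MEM) no-port MEM/MEM
  cy5 -> i7 (ld.MEM) WAW r3
  cy6 -> i8&i9 (sll.ALU st.MEM) dual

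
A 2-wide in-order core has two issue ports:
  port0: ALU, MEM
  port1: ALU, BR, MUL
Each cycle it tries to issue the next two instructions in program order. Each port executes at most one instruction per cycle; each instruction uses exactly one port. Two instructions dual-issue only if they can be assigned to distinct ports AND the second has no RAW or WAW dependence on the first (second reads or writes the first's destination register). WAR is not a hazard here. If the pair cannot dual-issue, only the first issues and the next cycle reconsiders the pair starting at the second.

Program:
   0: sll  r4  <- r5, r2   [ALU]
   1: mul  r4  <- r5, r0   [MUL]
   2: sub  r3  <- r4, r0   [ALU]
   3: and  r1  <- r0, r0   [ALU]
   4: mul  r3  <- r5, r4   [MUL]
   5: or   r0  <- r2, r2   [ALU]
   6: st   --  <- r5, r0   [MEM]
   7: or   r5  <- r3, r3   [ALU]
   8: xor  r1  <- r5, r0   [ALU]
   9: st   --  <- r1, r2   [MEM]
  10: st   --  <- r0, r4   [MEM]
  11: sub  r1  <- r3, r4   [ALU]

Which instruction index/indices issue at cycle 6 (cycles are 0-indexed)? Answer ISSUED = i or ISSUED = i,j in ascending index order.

0. sll @i0  | WAW r4
1. mul @i1  | RAW r4
2. sub/and @i2+i3  | 2-wide
3. mul/or @i4+i5  | 2-wide
4. st/or @i6+i7  | 2-wide
5. xor @i8  | RAW r1
6. st @i9  | no-port MEM/MEM
7. st/sub @i10+i11  | 2-wide

ISSUED = 9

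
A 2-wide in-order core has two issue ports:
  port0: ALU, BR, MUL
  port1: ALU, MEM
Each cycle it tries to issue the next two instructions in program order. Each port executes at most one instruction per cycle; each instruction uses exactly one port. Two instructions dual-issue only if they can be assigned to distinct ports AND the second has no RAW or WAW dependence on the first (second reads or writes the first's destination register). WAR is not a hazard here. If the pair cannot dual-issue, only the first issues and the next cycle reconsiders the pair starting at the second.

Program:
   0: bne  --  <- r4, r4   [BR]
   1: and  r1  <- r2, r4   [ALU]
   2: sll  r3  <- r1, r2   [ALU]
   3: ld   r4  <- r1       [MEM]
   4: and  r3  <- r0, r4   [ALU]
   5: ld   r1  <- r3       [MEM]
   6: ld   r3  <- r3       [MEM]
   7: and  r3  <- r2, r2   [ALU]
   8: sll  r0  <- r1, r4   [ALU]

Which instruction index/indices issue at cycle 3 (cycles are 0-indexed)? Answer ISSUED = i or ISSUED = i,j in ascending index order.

ISSUED = 5

t=0 i0,i1:bne.BR+and.ALU ; pair
t=1 i2,i3:sll.ALU+ld.MEM ; pair
t=2 i4:and.ALU ; RAW r3
t=3 i5:ld.MEM ; no-port MEM/MEM
t=4 i6:ld.MEM ; WAW r3
t=5 i7,i8:and.ALU+sll.ALU ; pair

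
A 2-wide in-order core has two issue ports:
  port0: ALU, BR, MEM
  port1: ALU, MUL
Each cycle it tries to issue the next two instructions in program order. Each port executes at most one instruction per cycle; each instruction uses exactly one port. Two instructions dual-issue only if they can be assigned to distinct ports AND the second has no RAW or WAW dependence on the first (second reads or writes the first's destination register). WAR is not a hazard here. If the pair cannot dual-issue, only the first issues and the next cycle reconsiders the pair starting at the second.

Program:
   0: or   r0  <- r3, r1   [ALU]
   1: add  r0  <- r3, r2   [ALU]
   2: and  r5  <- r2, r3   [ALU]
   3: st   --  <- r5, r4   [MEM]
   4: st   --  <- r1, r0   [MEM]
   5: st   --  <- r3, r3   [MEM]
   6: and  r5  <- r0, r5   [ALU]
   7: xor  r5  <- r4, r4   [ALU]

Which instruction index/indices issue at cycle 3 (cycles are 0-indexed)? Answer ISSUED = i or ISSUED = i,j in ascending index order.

0. or.ALU @i0  | WAW r0
1. add.ALU and.ALU @i1+i2  | 2-wide
2. st.MEM @i3  | no-port MEM/MEM
3. st.MEM @i4  | no-port MEM/MEM
4. st.MEM and.ALU @i5+i6  | 2-wide
5. xor.ALU @i7  | tail

ISSUED = 4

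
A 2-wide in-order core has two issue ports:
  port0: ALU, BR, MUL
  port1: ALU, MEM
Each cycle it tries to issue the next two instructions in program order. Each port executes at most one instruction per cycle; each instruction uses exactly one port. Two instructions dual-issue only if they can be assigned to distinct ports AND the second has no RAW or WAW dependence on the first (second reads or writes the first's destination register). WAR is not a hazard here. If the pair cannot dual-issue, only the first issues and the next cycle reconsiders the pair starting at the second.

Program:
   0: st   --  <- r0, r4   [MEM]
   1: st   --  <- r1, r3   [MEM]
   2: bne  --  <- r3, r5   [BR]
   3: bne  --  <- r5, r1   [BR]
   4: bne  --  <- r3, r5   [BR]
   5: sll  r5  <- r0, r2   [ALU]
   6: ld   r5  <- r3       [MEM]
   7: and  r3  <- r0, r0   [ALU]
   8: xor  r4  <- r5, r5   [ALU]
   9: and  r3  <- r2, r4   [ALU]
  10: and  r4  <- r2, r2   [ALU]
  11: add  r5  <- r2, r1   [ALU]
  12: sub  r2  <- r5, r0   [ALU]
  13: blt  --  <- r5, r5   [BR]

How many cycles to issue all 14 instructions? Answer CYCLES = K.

c0: i0 st.MEM  no-port MEM/MEM
c1: i1,i2 st.MEM bne.BR  pair
c2: i3 bne.BR  no-port BR/BR
c3: i4,i5 bne.BR sll.ALU  pair
c4: i6,i7 ld.MEM and.ALU  pair
c5: i8 xor.ALU  RAW r4
c6: i9,i10 and.ALU and.ALU  pair
c7: i11 add.ALU  RAW r5
c8: i12,i13 sub.ALU blt.BR  pair

CYCLES = 9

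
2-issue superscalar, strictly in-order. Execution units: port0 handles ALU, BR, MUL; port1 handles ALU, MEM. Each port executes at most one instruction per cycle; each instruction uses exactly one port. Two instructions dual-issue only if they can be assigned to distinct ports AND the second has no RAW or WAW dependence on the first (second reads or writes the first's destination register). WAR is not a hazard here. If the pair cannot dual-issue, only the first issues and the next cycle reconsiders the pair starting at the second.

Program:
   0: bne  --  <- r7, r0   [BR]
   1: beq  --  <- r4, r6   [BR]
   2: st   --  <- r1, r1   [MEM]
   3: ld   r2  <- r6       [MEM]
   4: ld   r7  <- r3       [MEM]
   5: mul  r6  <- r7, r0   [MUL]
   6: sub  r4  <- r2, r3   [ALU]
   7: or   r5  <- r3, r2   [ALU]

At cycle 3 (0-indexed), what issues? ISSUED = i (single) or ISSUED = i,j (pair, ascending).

  cy0 -> i0 (bne.BR) no-port BR/BR
  cy1 -> i1&i2 (beq.BR/st.MEM) pair
  cy2 -> i3 (ld.MEM) no-port MEM/MEM
  cy3 -> i4 (ld.MEM) RAW r7
  cy4 -> i5&i6 (mul.MUL/sub.ALU) pair
  cy5 -> i7 (or.ALU) tail

ISSUED = 4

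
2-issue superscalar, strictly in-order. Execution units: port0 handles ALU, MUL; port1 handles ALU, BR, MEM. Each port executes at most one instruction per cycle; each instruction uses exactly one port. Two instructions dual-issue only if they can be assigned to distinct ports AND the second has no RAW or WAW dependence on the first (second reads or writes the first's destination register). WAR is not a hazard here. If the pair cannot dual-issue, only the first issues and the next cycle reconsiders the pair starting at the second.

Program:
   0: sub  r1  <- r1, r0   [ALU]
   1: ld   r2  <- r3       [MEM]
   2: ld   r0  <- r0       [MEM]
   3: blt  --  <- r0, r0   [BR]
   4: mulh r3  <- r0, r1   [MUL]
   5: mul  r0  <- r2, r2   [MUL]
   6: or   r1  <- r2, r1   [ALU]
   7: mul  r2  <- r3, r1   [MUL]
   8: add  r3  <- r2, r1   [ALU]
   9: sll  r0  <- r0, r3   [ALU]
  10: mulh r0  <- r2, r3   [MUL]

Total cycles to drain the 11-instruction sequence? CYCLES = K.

  cy0 -> i0,i1 (sub;ld) pair
  cy1 -> i2 (ld) no-port MEM/BR
  cy2 -> i3,i4 (blt;mulh) pair
  cy3 -> i5,i6 (mul;or) pair
  cy4 -> i7 (mul) RAW r2
  cy5 -> i8 (add) RAW r3
  cy6 -> i9 (sll) WAW r0
  cy7 -> i10 (mulh) tail

CYCLES = 8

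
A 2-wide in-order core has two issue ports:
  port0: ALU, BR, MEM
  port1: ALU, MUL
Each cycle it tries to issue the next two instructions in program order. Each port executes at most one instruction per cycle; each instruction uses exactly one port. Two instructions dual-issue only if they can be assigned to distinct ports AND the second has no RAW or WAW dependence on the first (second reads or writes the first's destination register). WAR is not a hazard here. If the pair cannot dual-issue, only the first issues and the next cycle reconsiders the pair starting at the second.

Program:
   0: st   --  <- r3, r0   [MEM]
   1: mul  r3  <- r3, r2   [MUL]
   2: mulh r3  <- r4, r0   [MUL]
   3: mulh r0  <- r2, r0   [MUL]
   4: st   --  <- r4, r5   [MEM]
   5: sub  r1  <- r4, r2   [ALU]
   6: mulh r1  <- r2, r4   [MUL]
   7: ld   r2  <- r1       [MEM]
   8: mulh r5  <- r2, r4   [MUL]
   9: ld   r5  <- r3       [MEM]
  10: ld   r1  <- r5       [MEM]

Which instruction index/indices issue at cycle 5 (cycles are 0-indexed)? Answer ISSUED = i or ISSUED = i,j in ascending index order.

[0] i0&i1  st.MEM;mul.MUL  -- dual
[1] i2  mulh.MUL  -- no-port MUL/MUL
[2] i3&i4  mulh.MUL;st.MEM  -- dual
[3] i5  sub.ALU  -- WAW r1
[4] i6  mulh.MUL  -- RAW r1
[5] i7  ld.MEM  -- RAW r2
[6] i8  mulh.MUL  -- WAW r5
[7] i9  ld.MEM  -- no-port MEM/MEM
[8] i10  ld.MEM  -- tail

ISSUED = 7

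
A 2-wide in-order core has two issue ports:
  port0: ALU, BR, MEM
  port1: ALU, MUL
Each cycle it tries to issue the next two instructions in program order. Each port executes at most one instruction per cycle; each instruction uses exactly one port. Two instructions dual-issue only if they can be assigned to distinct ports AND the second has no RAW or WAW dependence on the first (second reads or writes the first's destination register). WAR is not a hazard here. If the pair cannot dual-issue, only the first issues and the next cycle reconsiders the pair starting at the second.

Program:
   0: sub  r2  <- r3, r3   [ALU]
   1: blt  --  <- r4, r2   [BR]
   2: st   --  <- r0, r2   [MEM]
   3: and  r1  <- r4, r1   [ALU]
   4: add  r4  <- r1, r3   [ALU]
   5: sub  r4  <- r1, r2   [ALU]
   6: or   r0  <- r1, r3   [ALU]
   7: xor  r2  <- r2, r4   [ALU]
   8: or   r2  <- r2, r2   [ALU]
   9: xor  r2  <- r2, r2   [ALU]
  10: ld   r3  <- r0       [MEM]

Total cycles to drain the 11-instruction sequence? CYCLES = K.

CYCLES = 8

  cy0 -> i0 (sub) RAW r2
  cy1 -> i1 (blt) no-port BR/MEM
  cy2 -> i2/i3 (st/and) 2-wide
  cy3 -> i4 (add) WAW r4
  cy4 -> i5/i6 (sub/or) 2-wide
  cy5 -> i7 (xor) RAW+WAW r2
  cy6 -> i8 (or) RAW+WAW r2
  cy7 -> i9/i10 (xor/ld) 2-wide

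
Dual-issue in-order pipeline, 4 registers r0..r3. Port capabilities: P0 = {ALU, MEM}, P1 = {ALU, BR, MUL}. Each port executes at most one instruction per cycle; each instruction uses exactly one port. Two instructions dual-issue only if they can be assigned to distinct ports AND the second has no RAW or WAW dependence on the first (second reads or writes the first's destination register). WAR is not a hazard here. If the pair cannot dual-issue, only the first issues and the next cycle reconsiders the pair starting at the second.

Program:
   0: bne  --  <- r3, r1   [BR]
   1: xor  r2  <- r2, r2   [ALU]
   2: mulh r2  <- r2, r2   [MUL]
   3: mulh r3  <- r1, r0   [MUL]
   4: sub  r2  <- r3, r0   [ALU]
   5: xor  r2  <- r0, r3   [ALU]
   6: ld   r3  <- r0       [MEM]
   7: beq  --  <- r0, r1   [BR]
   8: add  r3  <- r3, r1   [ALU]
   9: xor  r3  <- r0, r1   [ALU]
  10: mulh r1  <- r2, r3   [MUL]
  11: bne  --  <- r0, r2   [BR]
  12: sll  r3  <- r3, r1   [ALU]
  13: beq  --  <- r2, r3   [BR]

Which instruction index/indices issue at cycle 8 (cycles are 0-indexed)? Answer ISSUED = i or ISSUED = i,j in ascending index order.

t=0 i0+i1:bne.BR+xor.ALU ; 2-wide
t=1 i2:mulh.MUL ; no-port MUL/MUL
t=2 i3:mulh.MUL ; RAW r3
t=3 i4:sub.ALU ; WAW r2
t=4 i5+i6:xor.ALU+ld.MEM ; 2-wide
t=5 i7+i8:beq.BR+add.ALU ; 2-wide
t=6 i9:xor.ALU ; RAW r3
t=7 i10:mulh.MUL ; no-port MUL/BR
t=8 i11+i12:bne.BR+sll.ALU ; 2-wide
t=9 i13:beq.BR ; tail

ISSUED = 11,12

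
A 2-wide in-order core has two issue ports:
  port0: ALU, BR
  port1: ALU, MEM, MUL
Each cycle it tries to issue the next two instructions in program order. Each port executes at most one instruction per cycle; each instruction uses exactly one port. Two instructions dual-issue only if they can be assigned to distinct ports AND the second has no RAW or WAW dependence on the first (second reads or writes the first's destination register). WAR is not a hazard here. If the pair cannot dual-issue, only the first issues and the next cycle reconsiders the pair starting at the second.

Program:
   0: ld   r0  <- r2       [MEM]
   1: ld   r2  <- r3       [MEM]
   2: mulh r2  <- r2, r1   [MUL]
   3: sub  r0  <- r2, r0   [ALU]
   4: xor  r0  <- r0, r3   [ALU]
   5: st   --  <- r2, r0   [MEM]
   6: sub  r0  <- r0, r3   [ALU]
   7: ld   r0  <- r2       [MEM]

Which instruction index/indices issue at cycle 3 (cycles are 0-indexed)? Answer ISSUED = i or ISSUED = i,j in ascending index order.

#0 head=0: ld.MEM i0 no-port MEM/MEM
#1 head=1: ld.MEM i1 no-port MEM/MUL
#2 head=2: mulh.MUL i2 RAW r2
#3 head=3: sub.ALU i3 RAW+WAW r0
#4 head=4: xor.ALU i4 RAW r0
#5 head=5: st.MEM;sub.ALU i5&i6 pair
#6 head=7: ld.MEM i7 tail

ISSUED = 3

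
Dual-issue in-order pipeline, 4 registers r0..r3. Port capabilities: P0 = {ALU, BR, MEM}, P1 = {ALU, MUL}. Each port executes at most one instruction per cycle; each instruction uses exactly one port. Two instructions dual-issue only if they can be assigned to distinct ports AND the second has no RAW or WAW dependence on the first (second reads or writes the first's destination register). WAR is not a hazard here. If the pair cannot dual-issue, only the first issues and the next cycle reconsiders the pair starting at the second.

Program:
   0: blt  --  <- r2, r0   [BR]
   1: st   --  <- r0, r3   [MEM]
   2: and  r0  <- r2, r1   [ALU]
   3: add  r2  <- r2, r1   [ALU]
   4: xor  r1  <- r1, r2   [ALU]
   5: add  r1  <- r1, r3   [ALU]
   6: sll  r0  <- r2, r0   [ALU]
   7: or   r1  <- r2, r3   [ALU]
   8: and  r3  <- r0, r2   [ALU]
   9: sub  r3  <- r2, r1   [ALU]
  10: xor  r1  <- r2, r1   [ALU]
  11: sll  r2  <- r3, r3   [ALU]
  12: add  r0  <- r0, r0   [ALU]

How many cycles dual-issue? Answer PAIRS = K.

PAIRS = 5

[0] i0  blt.BR  -- no-port BR/MEM
[1] i1&i2  st.MEM/and.ALU  -- dual
[2] i3  add.ALU  -- RAW r2
[3] i4  xor.ALU  -- RAW+WAW r1
[4] i5&i6  add.ALU/sll.ALU  -- dual
[5] i7&i8  or.ALU/and.ALU  -- dual
[6] i9&i10  sub.ALU/xor.ALU  -- dual
[7] i11&i12  sll.ALU/add.ALU  -- dual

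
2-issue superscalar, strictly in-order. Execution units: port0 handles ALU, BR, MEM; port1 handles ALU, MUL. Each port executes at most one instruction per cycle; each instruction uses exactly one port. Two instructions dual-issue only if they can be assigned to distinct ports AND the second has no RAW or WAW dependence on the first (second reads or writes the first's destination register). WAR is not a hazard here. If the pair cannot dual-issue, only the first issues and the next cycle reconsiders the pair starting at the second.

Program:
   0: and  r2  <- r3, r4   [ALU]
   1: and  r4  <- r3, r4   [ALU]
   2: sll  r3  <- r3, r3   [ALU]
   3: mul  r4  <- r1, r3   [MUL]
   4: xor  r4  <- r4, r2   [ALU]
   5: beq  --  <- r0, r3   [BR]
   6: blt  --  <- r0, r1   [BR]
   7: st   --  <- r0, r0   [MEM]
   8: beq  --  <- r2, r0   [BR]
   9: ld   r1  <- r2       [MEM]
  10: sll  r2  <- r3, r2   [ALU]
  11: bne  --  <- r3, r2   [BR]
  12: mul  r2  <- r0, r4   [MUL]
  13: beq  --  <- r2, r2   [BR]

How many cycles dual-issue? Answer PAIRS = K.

[0] i0&i1  and+and  -- dual
[1] i2  sll  -- RAW r3
[2] i3  mul  -- RAW+WAW r4
[3] i4&i5  xor+beq  -- dual
[4] i6  blt  -- no-port BR/MEM
[5] i7  st  -- no-port MEM/BR
[6] i8  beq  -- no-port BR/MEM
[7] i9&i10  ld+sll  -- dual
[8] i11&i12  bne+mul  -- dual
[9] i13  beq  -- tail

PAIRS = 4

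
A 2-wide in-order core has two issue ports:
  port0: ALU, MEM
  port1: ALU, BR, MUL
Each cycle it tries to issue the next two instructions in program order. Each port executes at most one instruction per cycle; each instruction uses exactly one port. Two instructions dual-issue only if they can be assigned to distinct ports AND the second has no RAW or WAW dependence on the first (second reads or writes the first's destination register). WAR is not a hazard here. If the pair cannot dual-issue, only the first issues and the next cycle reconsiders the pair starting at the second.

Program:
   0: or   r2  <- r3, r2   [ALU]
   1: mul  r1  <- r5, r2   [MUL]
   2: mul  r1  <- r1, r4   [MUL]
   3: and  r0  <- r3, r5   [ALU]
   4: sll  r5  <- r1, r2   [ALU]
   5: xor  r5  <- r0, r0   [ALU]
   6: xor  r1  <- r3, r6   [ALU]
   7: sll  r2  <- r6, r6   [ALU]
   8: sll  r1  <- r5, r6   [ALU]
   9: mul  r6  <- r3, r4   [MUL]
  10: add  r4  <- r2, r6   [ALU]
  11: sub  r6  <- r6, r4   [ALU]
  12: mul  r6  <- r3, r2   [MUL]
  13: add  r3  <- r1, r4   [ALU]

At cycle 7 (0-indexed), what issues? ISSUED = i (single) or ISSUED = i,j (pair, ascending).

ISSUED = 10

c0: i0 or.ALU  RAW r2
c1: i1 mul.MUL  no-port MUL/MUL
c2: i2,i3 mul.MUL/and.ALU  dual
c3: i4 sll.ALU  WAW r5
c4: i5,i6 xor.ALU/xor.ALU  dual
c5: i7,i8 sll.ALU/sll.ALU  dual
c6: i9 mul.MUL  RAW r6
c7: i10 add.ALU  RAW r4
c8: i11 sub.ALU  WAW r6
c9: i12,i13 mul.MUL/add.ALU  dual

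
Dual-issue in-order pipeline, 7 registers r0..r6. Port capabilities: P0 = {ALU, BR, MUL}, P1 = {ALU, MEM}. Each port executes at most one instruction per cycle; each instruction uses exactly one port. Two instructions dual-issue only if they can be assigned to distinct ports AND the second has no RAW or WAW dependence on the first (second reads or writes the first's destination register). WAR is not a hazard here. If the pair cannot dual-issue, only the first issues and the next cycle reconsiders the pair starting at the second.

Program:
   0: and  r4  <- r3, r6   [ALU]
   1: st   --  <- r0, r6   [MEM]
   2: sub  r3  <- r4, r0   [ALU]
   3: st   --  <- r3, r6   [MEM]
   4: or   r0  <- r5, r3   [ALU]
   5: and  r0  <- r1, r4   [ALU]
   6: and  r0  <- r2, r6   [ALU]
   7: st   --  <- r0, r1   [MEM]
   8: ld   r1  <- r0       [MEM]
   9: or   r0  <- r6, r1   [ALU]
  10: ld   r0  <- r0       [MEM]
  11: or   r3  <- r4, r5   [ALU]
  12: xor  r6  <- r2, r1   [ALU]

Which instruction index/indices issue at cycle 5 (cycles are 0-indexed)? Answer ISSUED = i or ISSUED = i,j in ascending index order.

ISSUED = 7

t=0 i0/i1:and/st ; 2-wide
t=1 i2:sub ; RAW r3
t=2 i3/i4:st/or ; 2-wide
t=3 i5:and ; WAW r0
t=4 i6:and ; RAW r0
t=5 i7:st ; no-port MEM/MEM
t=6 i8:ld ; RAW r1
t=7 i9:or ; RAW+WAW r0
t=8 i10/i11:ld/or ; 2-wide
t=9 i12:xor ; tail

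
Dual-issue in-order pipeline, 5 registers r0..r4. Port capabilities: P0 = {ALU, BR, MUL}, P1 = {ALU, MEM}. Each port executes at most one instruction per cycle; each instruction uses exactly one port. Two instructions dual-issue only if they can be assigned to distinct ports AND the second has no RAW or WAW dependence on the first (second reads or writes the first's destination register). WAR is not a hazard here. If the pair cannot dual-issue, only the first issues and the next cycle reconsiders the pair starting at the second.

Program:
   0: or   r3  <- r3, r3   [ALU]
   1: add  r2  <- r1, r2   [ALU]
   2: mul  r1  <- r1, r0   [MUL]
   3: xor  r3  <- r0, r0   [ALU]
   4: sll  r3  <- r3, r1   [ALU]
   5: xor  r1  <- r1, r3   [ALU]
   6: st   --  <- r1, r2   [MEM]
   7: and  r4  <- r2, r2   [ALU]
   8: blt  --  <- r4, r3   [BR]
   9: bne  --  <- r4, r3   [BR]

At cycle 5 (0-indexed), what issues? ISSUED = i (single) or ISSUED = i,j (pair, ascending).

#0 head=0: or add i0&i1 dual
#1 head=2: mul xor i2&i3 dual
#2 head=4: sll i4 RAW r3
#3 head=5: xor i5 RAW r1
#4 head=6: st and i6&i7 dual
#5 head=8: blt i8 no-port BR/BR
#6 head=9: bne i9 tail

ISSUED = 8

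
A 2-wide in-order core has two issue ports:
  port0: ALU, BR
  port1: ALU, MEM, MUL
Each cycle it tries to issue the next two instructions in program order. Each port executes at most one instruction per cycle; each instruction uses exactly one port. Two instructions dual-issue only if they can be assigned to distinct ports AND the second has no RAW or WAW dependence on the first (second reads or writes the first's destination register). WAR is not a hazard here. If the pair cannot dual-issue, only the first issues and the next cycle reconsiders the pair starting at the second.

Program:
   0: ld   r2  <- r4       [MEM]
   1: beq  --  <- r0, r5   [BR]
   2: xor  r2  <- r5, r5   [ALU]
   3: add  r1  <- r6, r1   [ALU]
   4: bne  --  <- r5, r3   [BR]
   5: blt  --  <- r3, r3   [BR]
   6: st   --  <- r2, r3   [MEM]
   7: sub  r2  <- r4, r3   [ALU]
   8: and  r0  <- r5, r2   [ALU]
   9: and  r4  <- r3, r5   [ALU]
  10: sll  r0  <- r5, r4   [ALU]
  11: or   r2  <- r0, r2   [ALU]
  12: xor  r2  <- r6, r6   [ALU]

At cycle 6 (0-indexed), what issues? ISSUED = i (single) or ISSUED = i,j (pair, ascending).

ISSUED = 10

[0] i0+i1  ld.MEM+beq.BR  -- 2-wide
[1] i2+i3  xor.ALU+add.ALU  -- 2-wide
[2] i4  bne.BR  -- no-port BR/BR
[3] i5+i6  blt.BR+st.MEM  -- 2-wide
[4] i7  sub.ALU  -- RAW r2
[5] i8+i9  and.ALU+and.ALU  -- 2-wide
[6] i10  sll.ALU  -- RAW r0
[7] i11  or.ALU  -- WAW r2
[8] i12  xor.ALU  -- tail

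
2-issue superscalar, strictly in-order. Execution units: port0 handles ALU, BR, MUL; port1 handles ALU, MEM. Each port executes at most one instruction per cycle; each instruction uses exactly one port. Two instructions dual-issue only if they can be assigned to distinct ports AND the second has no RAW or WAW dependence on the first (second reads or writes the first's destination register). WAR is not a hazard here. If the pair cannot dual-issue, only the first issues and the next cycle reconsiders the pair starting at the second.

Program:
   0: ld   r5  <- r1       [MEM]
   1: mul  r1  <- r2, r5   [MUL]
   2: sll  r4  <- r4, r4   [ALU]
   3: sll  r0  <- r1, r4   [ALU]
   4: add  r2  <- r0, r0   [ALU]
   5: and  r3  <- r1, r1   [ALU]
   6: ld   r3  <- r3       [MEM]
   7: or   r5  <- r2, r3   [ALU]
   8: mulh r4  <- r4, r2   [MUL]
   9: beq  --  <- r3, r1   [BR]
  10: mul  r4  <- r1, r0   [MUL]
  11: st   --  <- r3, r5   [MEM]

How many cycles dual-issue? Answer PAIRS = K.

PAIRS = 4

[0] i0  ld.MEM  -- RAW r5
[1] i1+i2  mul.MUL;sll.ALU  -- 2-wide
[2] i3  sll.ALU  -- RAW r0
[3] i4+i5  add.ALU;and.ALU  -- 2-wide
[4] i6  ld.MEM  -- RAW r3
[5] i7+i8  or.ALU;mulh.MUL  -- 2-wide
[6] i9  beq.BR  -- no-port BR/MUL
[7] i10+i11  mul.MUL;st.MEM  -- 2-wide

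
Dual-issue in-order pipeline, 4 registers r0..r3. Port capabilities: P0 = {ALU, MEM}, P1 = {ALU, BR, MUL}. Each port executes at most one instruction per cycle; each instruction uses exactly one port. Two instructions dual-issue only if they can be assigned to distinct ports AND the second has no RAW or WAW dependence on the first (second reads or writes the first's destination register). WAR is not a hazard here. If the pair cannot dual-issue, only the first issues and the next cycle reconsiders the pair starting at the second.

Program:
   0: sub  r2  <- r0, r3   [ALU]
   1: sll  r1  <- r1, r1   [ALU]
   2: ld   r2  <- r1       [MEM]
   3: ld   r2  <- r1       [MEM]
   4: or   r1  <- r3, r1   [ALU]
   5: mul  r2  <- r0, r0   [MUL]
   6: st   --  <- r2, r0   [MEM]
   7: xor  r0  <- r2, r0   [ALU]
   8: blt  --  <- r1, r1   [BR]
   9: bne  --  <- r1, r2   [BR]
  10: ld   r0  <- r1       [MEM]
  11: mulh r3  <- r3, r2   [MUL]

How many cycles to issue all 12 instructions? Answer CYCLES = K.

CYCLES = 8

[0] i0&i1  sub sll  -- 2-wide
[1] i2  ld  -- no-port MEM/MEM
[2] i3&i4  ld or  -- 2-wide
[3] i5  mul  -- RAW r2
[4] i6&i7  st xor  -- 2-wide
[5] i8  blt  -- no-port BR/BR
[6] i9&i10  bne ld  -- 2-wide
[7] i11  mulh  -- tail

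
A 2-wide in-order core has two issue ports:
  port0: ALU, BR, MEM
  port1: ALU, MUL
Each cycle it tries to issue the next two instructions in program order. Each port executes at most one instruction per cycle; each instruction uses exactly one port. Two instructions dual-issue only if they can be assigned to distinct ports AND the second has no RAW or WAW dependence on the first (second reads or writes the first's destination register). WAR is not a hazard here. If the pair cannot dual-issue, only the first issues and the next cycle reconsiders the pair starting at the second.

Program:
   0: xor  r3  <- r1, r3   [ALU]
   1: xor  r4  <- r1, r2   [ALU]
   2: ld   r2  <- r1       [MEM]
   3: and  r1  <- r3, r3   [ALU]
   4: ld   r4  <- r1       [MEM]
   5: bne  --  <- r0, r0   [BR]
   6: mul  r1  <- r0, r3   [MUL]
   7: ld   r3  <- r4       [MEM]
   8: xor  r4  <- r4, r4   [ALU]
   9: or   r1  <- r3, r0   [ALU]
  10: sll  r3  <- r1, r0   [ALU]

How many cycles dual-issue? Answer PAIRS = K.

PAIRS = 4

  cy0 -> i0+i1 (xor.ALU/xor.ALU) pair
  cy1 -> i2+i3 (ld.MEM/and.ALU) pair
  cy2 -> i4 (ld.MEM) no-port MEM/BR
  cy3 -> i5+i6 (bne.BR/mul.MUL) pair
  cy4 -> i7+i8 (ld.MEM/xor.ALU) pair
  cy5 -> i9 (or.ALU) RAW r1
  cy6 -> i10 (sll.ALU) tail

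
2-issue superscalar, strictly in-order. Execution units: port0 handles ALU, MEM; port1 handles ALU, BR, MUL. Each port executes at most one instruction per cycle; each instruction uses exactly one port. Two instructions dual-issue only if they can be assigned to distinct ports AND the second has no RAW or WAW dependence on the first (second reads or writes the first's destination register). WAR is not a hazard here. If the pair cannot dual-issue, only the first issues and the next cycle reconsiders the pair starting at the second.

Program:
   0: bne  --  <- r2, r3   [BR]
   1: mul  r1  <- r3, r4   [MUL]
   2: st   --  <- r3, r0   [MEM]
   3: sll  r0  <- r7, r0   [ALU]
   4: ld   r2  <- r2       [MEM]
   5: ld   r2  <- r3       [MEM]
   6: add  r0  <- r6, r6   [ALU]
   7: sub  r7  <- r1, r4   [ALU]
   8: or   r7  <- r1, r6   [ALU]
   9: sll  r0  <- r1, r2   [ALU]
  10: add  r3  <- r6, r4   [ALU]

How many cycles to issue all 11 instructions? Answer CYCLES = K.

#0 head=0: bne i0 no-port BR/MUL
#1 head=1: mul+st i1&i2 pair
#2 head=3: sll+ld i3&i4 pair
#3 head=5: ld+add i5&i6 pair
#4 head=7: sub i7 WAW r7
#5 head=8: or+sll i8&i9 pair
#6 head=10: add i10 tail

CYCLES = 7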